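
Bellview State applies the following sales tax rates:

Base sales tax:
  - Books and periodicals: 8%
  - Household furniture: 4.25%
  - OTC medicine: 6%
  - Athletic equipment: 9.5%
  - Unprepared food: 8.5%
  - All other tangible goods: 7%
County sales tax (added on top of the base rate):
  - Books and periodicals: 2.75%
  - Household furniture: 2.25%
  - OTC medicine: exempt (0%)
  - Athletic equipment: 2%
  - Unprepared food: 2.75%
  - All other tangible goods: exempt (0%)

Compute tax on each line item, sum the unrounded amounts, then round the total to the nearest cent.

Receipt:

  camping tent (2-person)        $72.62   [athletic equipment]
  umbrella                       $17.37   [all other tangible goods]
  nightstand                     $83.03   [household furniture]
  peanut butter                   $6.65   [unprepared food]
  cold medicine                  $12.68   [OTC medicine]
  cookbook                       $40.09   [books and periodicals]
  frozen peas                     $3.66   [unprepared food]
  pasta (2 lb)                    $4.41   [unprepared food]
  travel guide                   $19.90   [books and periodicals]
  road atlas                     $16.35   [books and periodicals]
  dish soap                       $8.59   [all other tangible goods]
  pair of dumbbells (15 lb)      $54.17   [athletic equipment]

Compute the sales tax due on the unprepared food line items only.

Peanut butter $6.65: unprepared food → 8.5% + 2.75% county = 11.25% → $0.748125
Frozen peas $3.66: unprepared food → 8.5% + 2.75% county = 11.25% → $0.41175
Pasta (2 lb) $4.41: unprepared food → 8.5% + 2.75% county = 11.25% → $0.496125
Tax on unprepared food: unrounded sum = $1.656 → $1.66

$1.66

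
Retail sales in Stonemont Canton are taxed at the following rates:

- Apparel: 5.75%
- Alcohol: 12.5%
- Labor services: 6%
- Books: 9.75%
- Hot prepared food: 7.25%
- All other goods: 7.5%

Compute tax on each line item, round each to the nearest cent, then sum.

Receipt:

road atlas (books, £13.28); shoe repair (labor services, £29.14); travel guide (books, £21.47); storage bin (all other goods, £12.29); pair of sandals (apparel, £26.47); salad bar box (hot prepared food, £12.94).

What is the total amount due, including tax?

£124.10

Road atlas £13.28: books → 9.75% → £1.29
Shoe repair £29.14: labor services → 6% → £1.75
Travel guide £21.47: books → 9.75% → £2.09
Storage bin £12.29: all other goods → 7.5% → £0.92
Pair of sandals £26.47: apparel → 5.75% → £1.52
Salad bar box £12.94: hot prepared food → 7.25% → £0.94
Subtotal = £115.59; tax = £8.51; total due = £124.10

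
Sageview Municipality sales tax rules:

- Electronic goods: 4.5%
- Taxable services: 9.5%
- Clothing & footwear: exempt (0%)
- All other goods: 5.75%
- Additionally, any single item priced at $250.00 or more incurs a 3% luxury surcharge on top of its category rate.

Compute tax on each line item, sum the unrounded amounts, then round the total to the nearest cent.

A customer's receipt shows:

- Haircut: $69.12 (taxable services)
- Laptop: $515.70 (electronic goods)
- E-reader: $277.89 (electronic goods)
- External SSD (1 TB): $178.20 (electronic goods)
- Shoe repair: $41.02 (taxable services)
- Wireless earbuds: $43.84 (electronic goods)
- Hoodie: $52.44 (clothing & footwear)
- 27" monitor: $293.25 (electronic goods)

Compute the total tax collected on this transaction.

$101.97

Haircut $69.12: taxable services → 9.5% → $6.5664
Laptop $515.70: electronic goods → 4.5% + 3% surcharge = 7.5% → $38.6775
E-reader $277.89: electronic goods → 4.5% + 3% surcharge = 7.5% → $20.84175
External SSD (1 TB) $178.20: electronic goods → 4.5% → $8.019
Shoe repair $41.02: taxable services → 9.5% → $3.8969
Wireless earbuds $43.84: electronic goods → 4.5% → $1.9728
Hoodie $52.44: clothing & footwear → 0% → $0.00
27" monitor $293.25: electronic goods → 4.5% + 3% surcharge = 7.5% → $21.99375
Unrounded tax sum = $101.9681 → $101.97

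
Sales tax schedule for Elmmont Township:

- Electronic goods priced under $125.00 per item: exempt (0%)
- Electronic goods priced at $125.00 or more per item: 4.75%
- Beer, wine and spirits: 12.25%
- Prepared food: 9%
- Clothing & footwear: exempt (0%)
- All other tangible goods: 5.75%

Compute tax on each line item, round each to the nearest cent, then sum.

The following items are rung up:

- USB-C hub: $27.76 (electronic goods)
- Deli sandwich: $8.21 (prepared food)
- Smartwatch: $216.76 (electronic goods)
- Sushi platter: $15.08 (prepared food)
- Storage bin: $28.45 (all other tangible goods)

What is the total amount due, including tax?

$310.30

USB-C hub $27.76: electronic goods, under $125.00 → 0% → $0.00
Deli sandwich $8.21: prepared food → 9% → $0.74
Smartwatch $216.76: electronic goods, $125.00 or more → 4.75% → $10.30
Sushi platter $15.08: prepared food → 9% → $1.36
Storage bin $28.45: all other tangible goods → 5.75% → $1.64
Subtotal = $296.26; tax = $14.04; total due = $310.30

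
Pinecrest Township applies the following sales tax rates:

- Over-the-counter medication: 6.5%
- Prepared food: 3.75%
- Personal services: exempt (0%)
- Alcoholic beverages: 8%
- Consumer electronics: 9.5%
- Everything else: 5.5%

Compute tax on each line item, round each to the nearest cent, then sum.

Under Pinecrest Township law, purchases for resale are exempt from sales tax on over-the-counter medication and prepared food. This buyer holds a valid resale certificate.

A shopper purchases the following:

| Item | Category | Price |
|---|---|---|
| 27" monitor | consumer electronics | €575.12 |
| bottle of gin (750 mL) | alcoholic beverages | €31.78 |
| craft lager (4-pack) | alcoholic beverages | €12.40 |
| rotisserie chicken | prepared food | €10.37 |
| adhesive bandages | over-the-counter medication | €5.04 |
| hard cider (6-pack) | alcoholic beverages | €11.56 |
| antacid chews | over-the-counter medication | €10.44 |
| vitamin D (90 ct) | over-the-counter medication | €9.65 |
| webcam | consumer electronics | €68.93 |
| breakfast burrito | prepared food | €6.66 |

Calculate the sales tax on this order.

€65.64

27" monitor €575.12: consumer electronics → 9.5% → €54.64
Bottle of gin (750 mL) €31.78: alcoholic beverages → 8% → €2.54
Craft lager (4-pack) €12.40: alcoholic beverages → 8% → €0.99
Rotisserie chicken €10.37: prepared food, buyer-exempt → 0% → €0.00
Adhesive bandages €5.04: over-the-counter medication, buyer-exempt → 0% → €0.00
Hard cider (6-pack) €11.56: alcoholic beverages → 8% → €0.92
Antacid chews €10.44: over-the-counter medication, buyer-exempt → 0% → €0.00
Vitamin D (90 ct) €9.65: over-the-counter medication, buyer-exempt → 0% → €0.00
Webcam €68.93: consumer electronics → 9.5% → €6.55
Breakfast burrito €6.66: prepared food, buyer-exempt → 0% → €0.00
Total tax = €54.64 + €2.54 + €0.99 + €0.92 + €6.55 = €65.64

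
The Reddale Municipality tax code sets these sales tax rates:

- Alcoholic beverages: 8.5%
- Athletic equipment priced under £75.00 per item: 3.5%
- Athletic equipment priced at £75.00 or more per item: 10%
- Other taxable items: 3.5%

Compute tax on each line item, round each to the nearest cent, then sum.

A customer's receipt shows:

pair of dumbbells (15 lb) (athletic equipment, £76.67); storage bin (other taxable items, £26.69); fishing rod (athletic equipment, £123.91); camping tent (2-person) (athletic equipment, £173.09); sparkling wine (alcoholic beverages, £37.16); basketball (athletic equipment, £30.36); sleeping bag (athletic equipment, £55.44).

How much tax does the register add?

Pair of dumbbells (15 lb) £76.67: athletic equipment, £75.00 or more → 10% → £7.67
Storage bin £26.69: other taxable items → 3.5% → £0.93
Fishing rod £123.91: athletic equipment, £75.00 or more → 10% → £12.39
Camping tent (2-person) £173.09: athletic equipment, £75.00 or more → 10% → £17.31
Sparkling wine £37.16: alcoholic beverages → 8.5% → £3.16
Basketball £30.36: athletic equipment, under £75.00 → 3.5% → £1.06
Sleeping bag £55.44: athletic equipment, under £75.00 → 3.5% → £1.94
Total tax = £7.67 + £0.93 + £12.39 + £17.31 + £3.16 + £1.06 + £1.94 = £44.46

£44.46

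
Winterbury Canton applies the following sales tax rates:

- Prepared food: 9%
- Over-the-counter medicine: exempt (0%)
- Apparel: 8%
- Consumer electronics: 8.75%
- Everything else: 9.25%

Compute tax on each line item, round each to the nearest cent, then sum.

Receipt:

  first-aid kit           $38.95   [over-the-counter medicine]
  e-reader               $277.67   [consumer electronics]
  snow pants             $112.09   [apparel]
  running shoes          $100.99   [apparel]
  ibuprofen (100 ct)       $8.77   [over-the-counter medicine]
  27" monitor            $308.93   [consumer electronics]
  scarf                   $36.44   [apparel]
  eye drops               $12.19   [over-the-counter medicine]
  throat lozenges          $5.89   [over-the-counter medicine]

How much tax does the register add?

First-aid kit $38.95: over-the-counter medicine → 0% → $0.00
E-reader $277.67: consumer electronics → 8.75% → $24.30
Snow pants $112.09: apparel → 8% → $8.97
Running shoes $100.99: apparel → 8% → $8.08
Ibuprofen (100 ct) $8.77: over-the-counter medicine → 0% → $0.00
27" monitor $308.93: consumer electronics → 8.75% → $27.03
Scarf $36.44: apparel → 8% → $2.92
Eye drops $12.19: over-the-counter medicine → 0% → $0.00
Throat lozenges $5.89: over-the-counter medicine → 0% → $0.00
Total tax = $24.30 + $8.97 + $8.08 + $27.03 + $2.92 = $71.30

$71.30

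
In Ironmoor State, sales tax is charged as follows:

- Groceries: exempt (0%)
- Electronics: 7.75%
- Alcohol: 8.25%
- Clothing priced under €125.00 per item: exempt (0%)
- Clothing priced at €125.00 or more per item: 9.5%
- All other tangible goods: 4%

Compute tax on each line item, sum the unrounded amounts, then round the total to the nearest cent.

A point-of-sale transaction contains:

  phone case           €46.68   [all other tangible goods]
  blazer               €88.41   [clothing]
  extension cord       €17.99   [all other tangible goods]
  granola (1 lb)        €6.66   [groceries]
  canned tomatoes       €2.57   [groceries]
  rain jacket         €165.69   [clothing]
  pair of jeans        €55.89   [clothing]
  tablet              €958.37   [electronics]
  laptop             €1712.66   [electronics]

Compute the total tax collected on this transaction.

Phone case €46.68: all other tangible goods → 4% → €1.8672
Blazer €88.41: clothing, under €125.00 → 0% → €0.00
Extension cord €17.99: all other tangible goods → 4% → €0.7196
Granola (1 lb) €6.66: groceries → 0% → €0.00
Canned tomatoes €2.57: groceries → 0% → €0.00
Rain jacket €165.69: clothing, €125.00 or more → 9.5% → €15.74055
Pair of jeans €55.89: clothing, under €125.00 → 0% → €0.00
Tablet €958.37: electronics → 7.75% → €74.273675
Laptop €1712.66: electronics → 7.75% → €132.73115
Unrounded tax sum = €225.332175 → €225.33

€225.33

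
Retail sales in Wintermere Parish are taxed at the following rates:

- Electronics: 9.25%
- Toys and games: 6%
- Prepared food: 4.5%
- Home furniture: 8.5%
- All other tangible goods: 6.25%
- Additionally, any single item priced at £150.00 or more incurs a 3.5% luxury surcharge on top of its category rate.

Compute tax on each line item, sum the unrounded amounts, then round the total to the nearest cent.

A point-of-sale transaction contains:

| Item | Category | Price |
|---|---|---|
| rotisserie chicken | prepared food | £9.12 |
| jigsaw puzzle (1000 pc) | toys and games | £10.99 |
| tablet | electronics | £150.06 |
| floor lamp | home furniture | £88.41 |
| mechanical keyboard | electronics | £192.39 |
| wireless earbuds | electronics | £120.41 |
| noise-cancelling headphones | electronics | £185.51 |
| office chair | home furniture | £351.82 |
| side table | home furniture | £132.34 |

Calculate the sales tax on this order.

£140.50

Rotisserie chicken £9.12: prepared food → 4.5% → £0.4104
Jigsaw puzzle (1000 pc) £10.99: toys and games → 6% → £0.6594
Tablet £150.06: electronics → 9.25% + 3.5% surcharge = 12.75% → £19.13265
Floor lamp £88.41: home furniture → 8.5% → £7.51485
Mechanical keyboard £192.39: electronics → 9.25% + 3.5% surcharge = 12.75% → £24.529725
Wireless earbuds £120.41: electronics → 9.25% → £11.137925
Noise-cancelling headphones £185.51: electronics → 9.25% + 3.5% surcharge = 12.75% → £23.652525
Office chair £351.82: home furniture → 8.5% + 3.5% surcharge = 12% → £42.2184
Side table £132.34: home furniture → 8.5% → £11.2489
Unrounded tax sum = £140.504775 → £140.50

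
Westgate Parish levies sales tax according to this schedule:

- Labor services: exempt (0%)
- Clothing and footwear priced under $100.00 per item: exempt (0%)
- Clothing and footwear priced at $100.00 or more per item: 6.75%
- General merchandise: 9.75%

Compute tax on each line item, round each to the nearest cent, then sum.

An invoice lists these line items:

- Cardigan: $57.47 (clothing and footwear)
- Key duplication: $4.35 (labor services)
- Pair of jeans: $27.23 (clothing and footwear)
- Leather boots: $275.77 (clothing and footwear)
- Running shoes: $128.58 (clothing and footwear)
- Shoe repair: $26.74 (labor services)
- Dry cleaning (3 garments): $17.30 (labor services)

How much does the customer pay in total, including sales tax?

$564.73

Cardigan $57.47: clothing and footwear, under $100.00 → 0% → $0.00
Key duplication $4.35: labor services → 0% → $0.00
Pair of jeans $27.23: clothing and footwear, under $100.00 → 0% → $0.00
Leather boots $275.77: clothing and footwear, $100.00 or more → 6.75% → $18.61
Running shoes $128.58: clothing and footwear, $100.00 or more → 6.75% → $8.68
Shoe repair $26.74: labor services → 0% → $0.00
Dry cleaning (3 garments) $17.30: labor services → 0% → $0.00
Subtotal = $537.44; tax = $27.29; total due = $564.73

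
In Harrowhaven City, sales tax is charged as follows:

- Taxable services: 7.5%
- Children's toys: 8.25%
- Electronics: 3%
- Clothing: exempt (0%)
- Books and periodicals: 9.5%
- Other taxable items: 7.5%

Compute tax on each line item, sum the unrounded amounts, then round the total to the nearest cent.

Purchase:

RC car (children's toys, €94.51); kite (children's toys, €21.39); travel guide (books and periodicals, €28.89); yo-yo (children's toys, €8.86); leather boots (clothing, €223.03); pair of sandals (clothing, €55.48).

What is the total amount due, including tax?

€445.20

RC car €94.51: children's toys → 8.25% → €7.797075
Kite €21.39: children's toys → 8.25% → €1.764675
Travel guide €28.89: books and periodicals → 9.5% → €2.74455
Yo-yo €8.86: children's toys → 8.25% → €0.73095
Leather boots €223.03: clothing → 0% → €0.00
Pair of sandals €55.48: clothing → 0% → €0.00
Subtotal = €432.16; unrounded tax = €13.03725 → €13.04; total due = €445.20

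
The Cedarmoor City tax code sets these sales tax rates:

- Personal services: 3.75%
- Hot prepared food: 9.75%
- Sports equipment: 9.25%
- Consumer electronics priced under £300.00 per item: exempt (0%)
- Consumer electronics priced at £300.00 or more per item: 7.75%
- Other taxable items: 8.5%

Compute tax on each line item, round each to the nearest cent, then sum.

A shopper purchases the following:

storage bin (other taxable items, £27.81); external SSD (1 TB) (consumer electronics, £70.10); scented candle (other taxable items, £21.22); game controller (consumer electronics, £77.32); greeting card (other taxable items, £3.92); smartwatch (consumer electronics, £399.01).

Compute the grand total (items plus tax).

Storage bin £27.81: other taxable items → 8.5% → £2.36
External SSD (1 TB) £70.10: consumer electronics, under £300.00 → 0% → £0.00
Scented candle £21.22: other taxable items → 8.5% → £1.80
Game controller £77.32: consumer electronics, under £300.00 → 0% → £0.00
Greeting card £3.92: other taxable items → 8.5% → £0.33
Smartwatch £399.01: consumer electronics, £300.00 or more → 7.75% → £30.92
Subtotal = £599.38; tax = £35.41; total due = £634.79

£634.79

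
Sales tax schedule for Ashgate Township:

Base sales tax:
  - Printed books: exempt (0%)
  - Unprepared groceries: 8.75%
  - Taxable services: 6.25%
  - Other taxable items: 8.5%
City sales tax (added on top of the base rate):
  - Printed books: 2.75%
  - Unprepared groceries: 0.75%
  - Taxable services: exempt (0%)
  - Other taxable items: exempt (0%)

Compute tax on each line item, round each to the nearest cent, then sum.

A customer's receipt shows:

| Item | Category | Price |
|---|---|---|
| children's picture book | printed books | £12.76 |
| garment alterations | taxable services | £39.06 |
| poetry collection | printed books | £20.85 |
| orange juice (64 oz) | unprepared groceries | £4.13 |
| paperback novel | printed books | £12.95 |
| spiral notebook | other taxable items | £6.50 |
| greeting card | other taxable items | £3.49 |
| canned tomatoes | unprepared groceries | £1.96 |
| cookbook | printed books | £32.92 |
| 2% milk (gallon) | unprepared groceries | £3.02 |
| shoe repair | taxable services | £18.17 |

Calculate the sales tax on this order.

Children's picture book £12.76: printed books → 0% + 2.75% city = 2.75% → £0.35
Garment alterations £39.06: taxable services → 6.25% + 0% city = 6.25% → £2.44
Poetry collection £20.85: printed books → 0% + 2.75% city = 2.75% → £0.57
Orange juice (64 oz) £4.13: unprepared groceries → 8.75% + 0.75% city = 9.5% → £0.39
Paperback novel £12.95: printed books → 0% + 2.75% city = 2.75% → £0.36
Spiral notebook £6.50: other taxable items → 8.5% + 0% city = 8.5% → £0.55
Greeting card £3.49: other taxable items → 8.5% + 0% city = 8.5% → £0.30
Canned tomatoes £1.96: unprepared groceries → 8.75% + 0.75% city = 9.5% → £0.19
Cookbook £32.92: printed books → 0% + 2.75% city = 2.75% → £0.91
2% milk (gallon) £3.02: unprepared groceries → 8.75% + 0.75% city = 9.5% → £0.29
Shoe repair £18.17: taxable services → 6.25% + 0% city = 6.25% → £1.14
Total tax = £0.35 + £2.44 + £0.57 + £0.39 + £0.36 + £0.55 + £0.30 + £0.19 + £0.91 + £0.29 + £1.14 = £7.49

£7.49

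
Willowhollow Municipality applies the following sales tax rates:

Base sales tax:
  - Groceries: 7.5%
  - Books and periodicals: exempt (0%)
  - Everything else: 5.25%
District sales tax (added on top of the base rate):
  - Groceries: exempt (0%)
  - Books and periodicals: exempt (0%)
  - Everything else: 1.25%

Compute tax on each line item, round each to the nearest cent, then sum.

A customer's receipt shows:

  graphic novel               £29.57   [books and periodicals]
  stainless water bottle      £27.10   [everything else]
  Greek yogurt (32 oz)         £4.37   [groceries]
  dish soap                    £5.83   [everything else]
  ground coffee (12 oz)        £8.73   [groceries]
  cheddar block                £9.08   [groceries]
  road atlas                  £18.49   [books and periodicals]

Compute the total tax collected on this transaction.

Graphic novel £29.57: books and periodicals → 0% + 0% district = 0% → £0.00
Stainless water bottle £27.10: everything else → 5.25% + 1.25% district = 6.5% → £1.76
Greek yogurt (32 oz) £4.37: groceries → 7.5% + 0% district = 7.5% → £0.33
Dish soap £5.83: everything else → 5.25% + 1.25% district = 6.5% → £0.38
Ground coffee (12 oz) £8.73: groceries → 7.5% + 0% district = 7.5% → £0.65
Cheddar block £9.08: groceries → 7.5% + 0% district = 7.5% → £0.68
Road atlas £18.49: books and periodicals → 0% + 0% district = 0% → £0.00
Total tax = £1.76 + £0.33 + £0.38 + £0.65 + £0.68 = £3.80

£3.80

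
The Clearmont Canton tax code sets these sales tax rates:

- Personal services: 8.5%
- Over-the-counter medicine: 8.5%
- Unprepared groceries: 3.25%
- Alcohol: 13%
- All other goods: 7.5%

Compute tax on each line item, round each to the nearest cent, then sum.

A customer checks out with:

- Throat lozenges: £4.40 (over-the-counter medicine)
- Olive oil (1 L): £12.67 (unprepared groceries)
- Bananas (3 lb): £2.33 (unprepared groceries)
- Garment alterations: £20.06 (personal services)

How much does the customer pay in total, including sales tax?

Throat lozenges £4.40: over-the-counter medicine → 8.5% → £0.37
Olive oil (1 L) £12.67: unprepared groceries → 3.25% → £0.41
Bananas (3 lb) £2.33: unprepared groceries → 3.25% → £0.08
Garment alterations £20.06: personal services → 8.5% → £1.71
Subtotal = £39.46; tax = £2.57; total due = £42.03

£42.03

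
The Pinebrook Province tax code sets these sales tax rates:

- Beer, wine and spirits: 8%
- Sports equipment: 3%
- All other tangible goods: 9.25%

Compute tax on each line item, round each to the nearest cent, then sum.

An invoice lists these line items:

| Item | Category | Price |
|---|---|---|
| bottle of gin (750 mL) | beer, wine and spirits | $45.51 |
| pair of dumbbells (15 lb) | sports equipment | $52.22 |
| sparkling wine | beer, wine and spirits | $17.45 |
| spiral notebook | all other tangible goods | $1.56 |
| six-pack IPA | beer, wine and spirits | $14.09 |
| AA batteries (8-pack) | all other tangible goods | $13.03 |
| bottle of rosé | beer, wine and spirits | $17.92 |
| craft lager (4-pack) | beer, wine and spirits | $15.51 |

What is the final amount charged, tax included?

Bottle of gin (750 mL) $45.51: beer, wine and spirits → 8% → $3.64
Pair of dumbbells (15 lb) $52.22: sports equipment → 3% → $1.57
Sparkling wine $17.45: beer, wine and spirits → 8% → $1.40
Spiral notebook $1.56: all other tangible goods → 9.25% → $0.14
Six-pack IPA $14.09: beer, wine and spirits → 8% → $1.13
AA batteries (8-pack) $13.03: all other tangible goods → 9.25% → $1.21
Bottle of rosé $17.92: beer, wine and spirits → 8% → $1.43
Craft lager (4-pack) $15.51: beer, wine and spirits → 8% → $1.24
Subtotal = $177.29; tax = $11.76; total due = $189.05

$189.05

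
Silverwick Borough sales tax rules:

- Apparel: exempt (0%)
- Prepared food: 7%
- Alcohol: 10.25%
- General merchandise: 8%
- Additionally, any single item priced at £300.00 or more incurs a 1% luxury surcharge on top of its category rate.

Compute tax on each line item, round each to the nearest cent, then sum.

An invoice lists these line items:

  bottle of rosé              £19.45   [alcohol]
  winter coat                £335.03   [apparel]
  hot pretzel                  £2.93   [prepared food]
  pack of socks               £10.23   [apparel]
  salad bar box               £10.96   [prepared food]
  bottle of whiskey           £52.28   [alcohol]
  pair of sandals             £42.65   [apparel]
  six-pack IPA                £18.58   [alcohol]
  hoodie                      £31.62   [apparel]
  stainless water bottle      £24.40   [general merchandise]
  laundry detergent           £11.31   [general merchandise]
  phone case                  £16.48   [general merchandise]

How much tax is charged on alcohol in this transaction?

£9.25

Bottle of rosé £19.45: alcohol → 10.25% → £1.99
Bottle of whiskey £52.28: alcohol → 10.25% → £5.36
Six-pack IPA £18.58: alcohol → 10.25% → £1.90
Tax on alcohol = £1.99 + £5.36 + £1.90 = £9.25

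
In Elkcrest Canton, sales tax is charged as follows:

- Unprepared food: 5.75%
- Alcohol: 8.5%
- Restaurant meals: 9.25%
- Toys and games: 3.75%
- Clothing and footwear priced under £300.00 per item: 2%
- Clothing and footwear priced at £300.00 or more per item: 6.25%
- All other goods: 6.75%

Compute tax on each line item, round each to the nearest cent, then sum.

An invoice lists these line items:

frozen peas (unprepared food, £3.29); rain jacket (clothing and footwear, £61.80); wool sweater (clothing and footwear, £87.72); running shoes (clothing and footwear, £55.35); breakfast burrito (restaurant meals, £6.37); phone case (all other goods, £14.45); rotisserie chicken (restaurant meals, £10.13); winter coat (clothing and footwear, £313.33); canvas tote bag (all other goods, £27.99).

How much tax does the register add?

£28.27

Frozen peas £3.29: unprepared food → 5.75% → £0.19
Rain jacket £61.80: clothing and footwear, under £300.00 → 2% → £1.24
Wool sweater £87.72: clothing and footwear, under £300.00 → 2% → £1.75
Running shoes £55.35: clothing and footwear, under £300.00 → 2% → £1.11
Breakfast burrito £6.37: restaurant meals → 9.25% → £0.59
Phone case £14.45: all other goods → 6.75% → £0.98
Rotisserie chicken £10.13: restaurant meals → 9.25% → £0.94
Winter coat £313.33: clothing and footwear, £300.00 or more → 6.25% → £19.58
Canvas tote bag £27.99: all other goods → 6.75% → £1.89
Total tax = £0.19 + £1.24 + £1.75 + £1.11 + £0.59 + £0.98 + £0.94 + £19.58 + £1.89 = £28.27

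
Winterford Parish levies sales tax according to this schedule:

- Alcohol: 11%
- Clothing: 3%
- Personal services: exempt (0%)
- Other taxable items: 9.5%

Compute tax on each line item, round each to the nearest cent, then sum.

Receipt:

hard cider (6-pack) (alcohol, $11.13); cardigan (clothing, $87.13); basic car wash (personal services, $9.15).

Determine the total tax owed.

$3.83

Hard cider (6-pack) $11.13: alcohol → 11% → $1.22
Cardigan $87.13: clothing → 3% → $2.61
Basic car wash $9.15: personal services → 0% → $0.00
Total tax = $1.22 + $2.61 = $3.83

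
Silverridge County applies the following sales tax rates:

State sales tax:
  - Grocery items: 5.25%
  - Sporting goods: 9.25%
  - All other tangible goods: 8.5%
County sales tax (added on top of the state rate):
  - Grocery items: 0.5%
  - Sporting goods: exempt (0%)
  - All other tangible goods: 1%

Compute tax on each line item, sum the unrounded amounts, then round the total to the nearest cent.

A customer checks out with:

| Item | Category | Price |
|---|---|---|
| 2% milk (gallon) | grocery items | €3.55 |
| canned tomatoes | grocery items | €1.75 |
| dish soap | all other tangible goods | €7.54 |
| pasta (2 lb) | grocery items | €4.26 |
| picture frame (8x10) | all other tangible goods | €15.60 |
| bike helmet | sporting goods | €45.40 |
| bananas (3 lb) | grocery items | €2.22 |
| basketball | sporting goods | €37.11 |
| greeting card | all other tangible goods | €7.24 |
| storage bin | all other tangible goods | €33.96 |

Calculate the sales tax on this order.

2% milk (gallon) €3.55: grocery items → 5.25% + 0.5% county = 5.75% → €0.204125
Canned tomatoes €1.75: grocery items → 5.25% + 0.5% county = 5.75% → €0.100625
Dish soap €7.54: all other tangible goods → 8.5% + 1% county = 9.5% → €0.7163
Pasta (2 lb) €4.26: grocery items → 5.25% + 0.5% county = 5.75% → €0.24495
Picture frame (8x10) €15.60: all other tangible goods → 8.5% + 1% county = 9.5% → €1.482
Bike helmet €45.40: sporting goods → 9.25% + 0% county = 9.25% → €4.1995
Bananas (3 lb) €2.22: grocery items → 5.25% + 0.5% county = 5.75% → €0.12765
Basketball €37.11: sporting goods → 9.25% + 0% county = 9.25% → €3.432675
Greeting card €7.24: all other tangible goods → 8.5% + 1% county = 9.5% → €0.6878
Storage bin €33.96: all other tangible goods → 8.5% + 1% county = 9.5% → €3.2262
Unrounded tax sum = €14.421825 → €14.42

€14.42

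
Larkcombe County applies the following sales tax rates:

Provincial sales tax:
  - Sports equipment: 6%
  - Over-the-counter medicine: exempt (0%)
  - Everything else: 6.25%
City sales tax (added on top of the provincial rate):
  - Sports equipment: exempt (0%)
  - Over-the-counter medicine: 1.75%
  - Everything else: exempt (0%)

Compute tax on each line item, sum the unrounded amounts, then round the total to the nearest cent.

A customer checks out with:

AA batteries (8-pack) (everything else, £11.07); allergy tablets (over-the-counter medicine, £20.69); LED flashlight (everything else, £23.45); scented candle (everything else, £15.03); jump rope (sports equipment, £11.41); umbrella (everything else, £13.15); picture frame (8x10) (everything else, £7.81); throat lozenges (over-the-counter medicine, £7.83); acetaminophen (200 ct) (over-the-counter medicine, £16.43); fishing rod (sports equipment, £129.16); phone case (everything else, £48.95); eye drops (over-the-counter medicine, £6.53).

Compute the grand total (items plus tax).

AA batteries (8-pack) £11.07: everything else → 6.25% + 0% city = 6.25% → £0.691875
Allergy tablets £20.69: over-the-counter medicine → 0% + 1.75% city = 1.75% → £0.362075
LED flashlight £23.45: everything else → 6.25% + 0% city = 6.25% → £1.465625
Scented candle £15.03: everything else → 6.25% + 0% city = 6.25% → £0.939375
Jump rope £11.41: sports equipment → 6% + 0% city = 6% → £0.6846
Umbrella £13.15: everything else → 6.25% + 0% city = 6.25% → £0.821875
Picture frame (8x10) £7.81: everything else → 6.25% + 0% city = 6.25% → £0.488125
Throat lozenges £7.83: over-the-counter medicine → 0% + 1.75% city = 1.75% → £0.137025
Acetaminophen (200 ct) £16.43: over-the-counter medicine → 0% + 1.75% city = 1.75% → £0.287525
Fishing rod £129.16: sports equipment → 6% + 0% city = 6% → £7.7496
Phone case £48.95: everything else → 6.25% + 0% city = 6.25% → £3.059375
Eye drops £6.53: over-the-counter medicine → 0% + 1.75% city = 1.75% → £0.114275
Subtotal = £311.51; unrounded tax = £16.80135 → £16.80; total due = £328.31

£328.31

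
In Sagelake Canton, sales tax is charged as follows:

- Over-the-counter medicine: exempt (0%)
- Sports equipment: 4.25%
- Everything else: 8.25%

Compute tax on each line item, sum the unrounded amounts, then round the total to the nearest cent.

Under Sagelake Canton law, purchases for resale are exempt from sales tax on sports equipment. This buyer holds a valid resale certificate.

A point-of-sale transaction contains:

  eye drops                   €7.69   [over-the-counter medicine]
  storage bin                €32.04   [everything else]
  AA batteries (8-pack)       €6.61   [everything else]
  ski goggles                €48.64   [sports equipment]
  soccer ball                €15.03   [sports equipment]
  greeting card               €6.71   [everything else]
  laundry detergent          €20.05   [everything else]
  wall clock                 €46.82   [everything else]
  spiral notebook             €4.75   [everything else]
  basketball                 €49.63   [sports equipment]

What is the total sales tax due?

Eye drops €7.69: over-the-counter medicine → 0% → €0.00
Storage bin €32.04: everything else → 8.25% → €2.6433
AA batteries (8-pack) €6.61: everything else → 8.25% → €0.545325
Ski goggles €48.64: sports equipment, buyer-exempt → 0% → €0.00
Soccer ball €15.03: sports equipment, buyer-exempt → 0% → €0.00
Greeting card €6.71: everything else → 8.25% → €0.553575
Laundry detergent €20.05: everything else → 8.25% → €1.654125
Wall clock €46.82: everything else → 8.25% → €3.86265
Spiral notebook €4.75: everything else → 8.25% → €0.391875
Basketball €49.63: sports equipment, buyer-exempt → 0% → €0.00
Unrounded tax sum = €9.65085 → €9.65

€9.65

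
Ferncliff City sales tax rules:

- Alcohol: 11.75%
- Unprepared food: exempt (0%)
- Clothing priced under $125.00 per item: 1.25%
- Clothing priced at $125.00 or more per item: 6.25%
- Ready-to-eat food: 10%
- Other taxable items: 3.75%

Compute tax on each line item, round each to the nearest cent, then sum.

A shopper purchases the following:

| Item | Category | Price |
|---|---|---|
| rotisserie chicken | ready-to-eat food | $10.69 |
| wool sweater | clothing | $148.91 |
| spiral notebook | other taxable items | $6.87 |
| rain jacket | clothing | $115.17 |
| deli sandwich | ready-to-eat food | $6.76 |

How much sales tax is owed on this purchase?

$12.76

Rotisserie chicken $10.69: ready-to-eat food → 10% → $1.07
Wool sweater $148.91: clothing, $125.00 or more → 6.25% → $9.31
Spiral notebook $6.87: other taxable items → 3.75% → $0.26
Rain jacket $115.17: clothing, under $125.00 → 1.25% → $1.44
Deli sandwich $6.76: ready-to-eat food → 10% → $0.68
Total tax = $1.07 + $9.31 + $0.26 + $1.44 + $0.68 = $12.76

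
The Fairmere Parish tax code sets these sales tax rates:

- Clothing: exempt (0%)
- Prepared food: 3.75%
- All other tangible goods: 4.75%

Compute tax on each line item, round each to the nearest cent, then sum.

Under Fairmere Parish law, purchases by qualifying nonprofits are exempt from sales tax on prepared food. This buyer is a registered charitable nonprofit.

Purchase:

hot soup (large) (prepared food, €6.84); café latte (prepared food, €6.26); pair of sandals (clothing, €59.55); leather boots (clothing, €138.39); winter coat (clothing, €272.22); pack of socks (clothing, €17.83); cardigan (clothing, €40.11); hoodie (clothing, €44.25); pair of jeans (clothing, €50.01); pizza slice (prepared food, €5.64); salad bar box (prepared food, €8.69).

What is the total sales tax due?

Hot soup (large) €6.84: prepared food, buyer-exempt → 0% → €0.00
Café latte €6.26: prepared food, buyer-exempt → 0% → €0.00
Pair of sandals €59.55: clothing → 0% → €0.00
Leather boots €138.39: clothing → 0% → €0.00
Winter coat €272.22: clothing → 0% → €0.00
Pack of socks €17.83: clothing → 0% → €0.00
Cardigan €40.11: clothing → 0% → €0.00
Hoodie €44.25: clothing → 0% → €0.00
Pair of jeans €50.01: clothing → 0% → €0.00
Pizza slice €5.64: prepared food, buyer-exempt → 0% → €0.00
Salad bar box €8.69: prepared food, buyer-exempt → 0% → €0.00
Total tax = €0.00

€0.00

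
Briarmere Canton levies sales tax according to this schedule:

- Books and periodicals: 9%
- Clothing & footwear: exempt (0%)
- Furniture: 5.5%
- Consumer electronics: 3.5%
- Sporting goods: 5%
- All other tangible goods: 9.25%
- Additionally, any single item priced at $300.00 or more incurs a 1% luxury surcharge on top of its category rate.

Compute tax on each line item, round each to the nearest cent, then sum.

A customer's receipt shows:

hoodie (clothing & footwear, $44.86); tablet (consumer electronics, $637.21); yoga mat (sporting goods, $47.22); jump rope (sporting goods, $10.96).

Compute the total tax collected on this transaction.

Hoodie $44.86: clothing & footwear → 0% → $0.00
Tablet $637.21: consumer electronics → 3.5% + 1% surcharge = 4.5% → $28.67
Yoga mat $47.22: sporting goods → 5% → $2.36
Jump rope $10.96: sporting goods → 5% → $0.55
Total tax = $28.67 + $2.36 + $0.55 = $31.58

$31.58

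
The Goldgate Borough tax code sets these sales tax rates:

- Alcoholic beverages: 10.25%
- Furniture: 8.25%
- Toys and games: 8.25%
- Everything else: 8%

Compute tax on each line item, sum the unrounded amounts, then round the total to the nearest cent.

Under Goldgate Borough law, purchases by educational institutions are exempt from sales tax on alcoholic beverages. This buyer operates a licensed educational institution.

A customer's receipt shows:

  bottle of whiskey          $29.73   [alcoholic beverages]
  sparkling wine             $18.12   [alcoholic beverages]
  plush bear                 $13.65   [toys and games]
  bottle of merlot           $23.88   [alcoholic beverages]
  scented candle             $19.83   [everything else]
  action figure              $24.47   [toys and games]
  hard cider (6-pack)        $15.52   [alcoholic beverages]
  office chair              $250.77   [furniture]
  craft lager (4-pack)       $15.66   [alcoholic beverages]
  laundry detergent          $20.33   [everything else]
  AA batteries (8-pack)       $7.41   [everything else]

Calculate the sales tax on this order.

$27.64

Bottle of whiskey $29.73: alcoholic beverages, buyer-exempt → 0% → $0.00
Sparkling wine $18.12: alcoholic beverages, buyer-exempt → 0% → $0.00
Plush bear $13.65: toys and games → 8.25% → $1.126125
Bottle of merlot $23.88: alcoholic beverages, buyer-exempt → 0% → $0.00
Scented candle $19.83: everything else → 8% → $1.5864
Action figure $24.47: toys and games → 8.25% → $2.018775
Hard cider (6-pack) $15.52: alcoholic beverages, buyer-exempt → 0% → $0.00
Office chair $250.77: furniture → 8.25% → $20.688525
Craft lager (4-pack) $15.66: alcoholic beverages, buyer-exempt → 0% → $0.00
Laundry detergent $20.33: everything else → 8% → $1.6264
AA batteries (8-pack) $7.41: everything else → 8% → $0.5928
Unrounded tax sum = $27.639025 → $27.64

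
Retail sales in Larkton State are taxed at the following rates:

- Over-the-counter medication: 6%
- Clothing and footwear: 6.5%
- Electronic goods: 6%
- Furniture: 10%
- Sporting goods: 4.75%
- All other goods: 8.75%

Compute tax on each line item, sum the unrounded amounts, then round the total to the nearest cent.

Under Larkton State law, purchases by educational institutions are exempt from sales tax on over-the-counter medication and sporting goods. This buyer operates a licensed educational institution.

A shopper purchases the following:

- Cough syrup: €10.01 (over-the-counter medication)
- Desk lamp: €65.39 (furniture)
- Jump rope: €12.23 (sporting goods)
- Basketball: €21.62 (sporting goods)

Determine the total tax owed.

Cough syrup €10.01: over-the-counter medication, buyer-exempt → 0% → €0.00
Desk lamp €65.39: furniture → 10% → €6.539
Jump rope €12.23: sporting goods, buyer-exempt → 0% → €0.00
Basketball €21.62: sporting goods, buyer-exempt → 0% → €0.00
Unrounded tax sum = €6.539 → €6.54

€6.54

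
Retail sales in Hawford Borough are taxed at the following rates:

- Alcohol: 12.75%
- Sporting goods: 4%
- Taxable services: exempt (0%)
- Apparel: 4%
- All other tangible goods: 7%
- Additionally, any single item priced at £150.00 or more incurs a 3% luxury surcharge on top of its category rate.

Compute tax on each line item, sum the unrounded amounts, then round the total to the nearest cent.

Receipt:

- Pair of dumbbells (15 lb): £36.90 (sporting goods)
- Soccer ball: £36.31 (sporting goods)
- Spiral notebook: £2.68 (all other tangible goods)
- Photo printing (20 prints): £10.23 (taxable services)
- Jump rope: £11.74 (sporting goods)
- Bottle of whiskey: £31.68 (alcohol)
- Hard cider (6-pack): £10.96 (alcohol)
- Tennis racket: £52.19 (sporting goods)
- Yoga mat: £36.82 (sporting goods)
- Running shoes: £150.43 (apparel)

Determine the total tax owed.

£23.11

Pair of dumbbells (15 lb) £36.90: sporting goods → 4% → £1.476
Soccer ball £36.31: sporting goods → 4% → £1.4524
Spiral notebook £2.68: all other tangible goods → 7% → £0.1876
Photo printing (20 prints) £10.23: taxable services → 0% → £0.00
Jump rope £11.74: sporting goods → 4% → £0.4696
Bottle of whiskey £31.68: alcohol → 12.75% → £4.0392
Hard cider (6-pack) £10.96: alcohol → 12.75% → £1.3974
Tennis racket £52.19: sporting goods → 4% → £2.0876
Yoga mat £36.82: sporting goods → 4% → £1.4728
Running shoes £150.43: apparel → 4% + 3% surcharge = 7% → £10.5301
Unrounded tax sum = £23.1127 → £23.11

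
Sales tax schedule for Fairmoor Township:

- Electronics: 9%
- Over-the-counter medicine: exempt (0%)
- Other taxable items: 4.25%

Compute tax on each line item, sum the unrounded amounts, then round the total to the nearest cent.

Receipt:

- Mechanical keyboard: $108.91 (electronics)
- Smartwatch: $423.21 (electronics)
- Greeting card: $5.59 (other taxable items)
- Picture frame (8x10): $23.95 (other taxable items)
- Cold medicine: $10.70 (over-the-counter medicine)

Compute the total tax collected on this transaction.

Mechanical keyboard $108.91: electronics → 9% → $9.8019
Smartwatch $423.21: electronics → 9% → $38.0889
Greeting card $5.59: other taxable items → 4.25% → $0.237575
Picture frame (8x10) $23.95: other taxable items → 4.25% → $1.017875
Cold medicine $10.70: over-the-counter medicine → 0% → $0.00
Unrounded tax sum = $49.14625 → $49.15

$49.15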